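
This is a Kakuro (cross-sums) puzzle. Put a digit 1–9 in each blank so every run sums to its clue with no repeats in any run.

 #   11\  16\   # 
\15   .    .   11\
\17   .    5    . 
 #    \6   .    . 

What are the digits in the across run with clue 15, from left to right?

No cell is forced outright now. R3C2 can only be 2 or 4 (the digits allowed by both its 6 across and its 16 down). If R3C2 = 2: that forces R1C2 = 9, R3C3 = 4, R1C1 = 6, after which R2C1 would have to be in {3,4,8,9} for the 17 across but in {5} for the 11 down — contradiction. So R3C2 = 4.
R1C2 = 16 − 9 = 7 completes the 16 down.
R3C3 = 6 − 4 = 2 completes the 6 across.
R1C1 = 15 − 7 = 8 completes the 15 across.
R2C1 = 11 − 8 = 3 completes the 11 down.
R2C3 = 17 − 8 = 9 completes the 17 across.

8 7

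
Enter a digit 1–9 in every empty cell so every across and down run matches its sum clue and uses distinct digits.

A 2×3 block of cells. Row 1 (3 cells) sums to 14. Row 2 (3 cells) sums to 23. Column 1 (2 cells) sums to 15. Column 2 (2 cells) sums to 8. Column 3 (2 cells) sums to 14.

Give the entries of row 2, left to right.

8 6 9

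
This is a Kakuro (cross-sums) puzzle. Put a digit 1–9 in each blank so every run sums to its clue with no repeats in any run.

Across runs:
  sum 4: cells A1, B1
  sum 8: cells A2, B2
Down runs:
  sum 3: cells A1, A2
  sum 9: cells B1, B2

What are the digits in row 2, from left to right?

2, 6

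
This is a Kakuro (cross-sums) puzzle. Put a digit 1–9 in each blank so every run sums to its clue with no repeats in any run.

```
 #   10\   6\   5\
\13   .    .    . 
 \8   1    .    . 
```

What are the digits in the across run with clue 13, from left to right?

9, 1, 3

R1C1 = 10 − 1 = 9 completes the 10 down.
R1C2 = 1: the only remaining digit allowed by both the 13 across and the 6 down.
R1C3 = 13 − 10 = 3 completes the 13 across.
R2C2 = 6 − 1 = 5 completes the 6 down.
R2C3 = 8 − 6 = 2 completes the 8 across.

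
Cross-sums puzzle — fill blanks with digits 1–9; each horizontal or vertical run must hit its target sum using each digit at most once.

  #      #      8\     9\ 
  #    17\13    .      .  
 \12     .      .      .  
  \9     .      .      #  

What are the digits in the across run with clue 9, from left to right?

8 1

17 in 2 cells must be {8,9}.
The 9 across and the 17 down share only 8, so R3C1 = 8.
R3C2 = 9 − 8 = 1 completes the 9 across.
R2C1 = 17 − 8 = 9 completes the 17 down.
R2C2 = 2: the only remaining digit allowed by both the 12 across and the 8 down.
R2C3 = 12 − 11 = 1 completes the 12 across.
R1C2 = 8 − 3 = 5 completes the 8 down.
R1C3 = 13 − 5 = 8 completes the 13 across.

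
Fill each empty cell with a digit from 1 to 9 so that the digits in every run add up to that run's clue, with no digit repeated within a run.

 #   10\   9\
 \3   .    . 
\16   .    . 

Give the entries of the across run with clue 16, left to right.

3 in 2 cells must be {1,2}; 16 in 2 cells must be {7,9}.
The 16 across and the 9 down share only 7, so R2C2 = 7.
R1C2 = 9 − 7 = 2 completes the 9 down.
R2C1 = 16 − 7 = 9 completes the 16 across.
R1C1 = 3 − 2 = 1 completes the 3 across.

9 7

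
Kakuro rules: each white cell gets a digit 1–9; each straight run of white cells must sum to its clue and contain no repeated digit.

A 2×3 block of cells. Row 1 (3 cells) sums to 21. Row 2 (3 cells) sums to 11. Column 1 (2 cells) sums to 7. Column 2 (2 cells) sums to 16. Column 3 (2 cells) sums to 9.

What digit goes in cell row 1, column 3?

8

16 in 2 cells must be {7,9}.
The 11 across and the 16 down share only 7, so (2,2) = 7.
(1,2) = 16 − 7 = 9 completes the 16 down.
Nothing is forced directly, so branch on (2,1), whose candidates are 1 or 3. If (2,1) = 1: then (1,1) would have to be in {4,5,7,8} for the 21 across but in {6} for the 7 down — contradiction. So (2,1) = 3.
(1,1) = 7 − 3 = 4 completes the 7 down.
(1,3) = 21 − 13 = 8 completes the 21 across.
(2,3) = 11 − 10 = 1 completes the 11 across.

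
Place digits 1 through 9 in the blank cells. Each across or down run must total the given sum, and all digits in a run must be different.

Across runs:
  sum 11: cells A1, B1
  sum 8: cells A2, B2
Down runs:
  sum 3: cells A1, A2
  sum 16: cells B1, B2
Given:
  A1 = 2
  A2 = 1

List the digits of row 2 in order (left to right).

1 7

3 in 2 cells must be {1,2}; 16 in 2 cells must be {7,9}.
B1 = 11 − 2 = 9 completes the 11 across.
B2 = 8 − 1 = 7 completes the 8 across.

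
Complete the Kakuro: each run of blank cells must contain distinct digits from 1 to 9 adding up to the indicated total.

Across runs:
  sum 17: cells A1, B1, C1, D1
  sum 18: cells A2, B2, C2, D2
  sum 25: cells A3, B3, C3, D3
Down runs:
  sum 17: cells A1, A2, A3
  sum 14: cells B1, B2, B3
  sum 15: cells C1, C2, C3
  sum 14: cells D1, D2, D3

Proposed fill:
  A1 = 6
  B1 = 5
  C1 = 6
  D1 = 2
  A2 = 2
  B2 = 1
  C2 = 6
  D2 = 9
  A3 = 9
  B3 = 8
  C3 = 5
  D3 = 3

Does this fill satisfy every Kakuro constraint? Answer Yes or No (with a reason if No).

No — the down run C1–C3 sums to 17, not 15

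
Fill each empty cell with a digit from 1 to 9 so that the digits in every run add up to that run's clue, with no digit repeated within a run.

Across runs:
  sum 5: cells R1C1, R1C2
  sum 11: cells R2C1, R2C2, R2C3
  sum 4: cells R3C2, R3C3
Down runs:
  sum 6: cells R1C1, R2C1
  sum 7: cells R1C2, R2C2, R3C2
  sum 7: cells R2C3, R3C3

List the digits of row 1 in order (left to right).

4 in 2 cells must be {1,3}; 7 in 3 cells must be {1,2,4}.
The 4 across and the 7 down share only 1, so R3C2 = 1.
R3C3 = 4 − 1 = 3 completes the 4 across.
R2C3 = 7 − 3 = 4 completes the 7 down.
R2C2 = 2: the only remaining digit allowed by both the 11 across and the 7 down.
R1C2 = 7 − 3 = 4 completes the 7 down.
R2C1 = 11 − 6 = 5 completes the 11 across.
R1C1 = 5 − 4 = 1 completes the 5 across.

1 4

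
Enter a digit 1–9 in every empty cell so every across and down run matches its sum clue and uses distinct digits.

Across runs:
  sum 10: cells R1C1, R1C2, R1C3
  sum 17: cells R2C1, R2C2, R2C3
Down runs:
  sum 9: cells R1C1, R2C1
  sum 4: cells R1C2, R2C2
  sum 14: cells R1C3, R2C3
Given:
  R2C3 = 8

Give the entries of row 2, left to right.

4 in 2 cells must be {1,3}.
R1C3 = 14 − 8 = 6 completes the 14 down.
R2C2 = 3: the only remaining digit allowed by both the 17 across and the 4 down.
R1C2 = 4 − 3 = 1 completes the 4 down.
R2C1 = 17 − 11 = 6 completes the 17 across.
R1C1 = 10 − 7 = 3 completes the 10 across.

6 3 8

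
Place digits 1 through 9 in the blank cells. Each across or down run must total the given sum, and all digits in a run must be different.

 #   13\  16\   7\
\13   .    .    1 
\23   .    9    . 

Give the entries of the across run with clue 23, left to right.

8 9 6

23 in 3 cells must be {6,8,9}; 16 in 2 cells must be {7,9}.
R1C2 = 16 − 9 = 7 completes the 16 down.
R2C3 = 7 − 1 = 6 completes the 7 down.
R1C1 = 13 − 8 = 5 completes the 13 across.
R2C1 = 23 − 15 = 8 completes the 23 across.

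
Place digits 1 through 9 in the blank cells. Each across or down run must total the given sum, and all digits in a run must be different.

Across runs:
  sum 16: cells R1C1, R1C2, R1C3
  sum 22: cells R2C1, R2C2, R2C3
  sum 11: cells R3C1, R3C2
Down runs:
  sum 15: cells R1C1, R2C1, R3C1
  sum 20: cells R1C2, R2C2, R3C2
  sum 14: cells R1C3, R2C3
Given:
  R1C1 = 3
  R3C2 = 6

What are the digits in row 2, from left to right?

R3C1 = 11 − 6 = 5 completes the 11 across.
R2C1 = 15 − 8 = 7 completes the 15 down.
R2C2 = 9: the only remaining digit allowed by both the 22 across and the 20 down.
R2C3 = 22 − 16 = 6 completes the 22 across.
R1C2 = 20 − 15 = 5 completes the 20 down.
R1C3 = 16 − 8 = 8 completes the 16 across.

7 9 6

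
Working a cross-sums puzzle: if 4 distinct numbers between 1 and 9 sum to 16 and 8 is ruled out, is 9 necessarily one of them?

No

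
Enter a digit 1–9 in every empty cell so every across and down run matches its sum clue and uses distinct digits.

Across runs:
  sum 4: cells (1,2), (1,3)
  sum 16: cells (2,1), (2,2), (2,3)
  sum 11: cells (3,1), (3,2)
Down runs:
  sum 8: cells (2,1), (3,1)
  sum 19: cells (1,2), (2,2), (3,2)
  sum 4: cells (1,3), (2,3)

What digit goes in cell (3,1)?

2

4 in 2 cells must be {1,3}.
The 4 across and the 19 down share only 3, so (1,2) = 3.
(1,3) = 4 − 3 = 1 completes the 4 across.
(2,3) = 4 − 1 = 3 completes the 4 down.
No cell is forced outright now. (2,2) can only be 7 or 9 (the digits allowed by both its 16 across and its 19 down). If (2,2) = 9: then (2,1) would have to be in {4} for the 16 across but in {1,2,3,5,6,7} for the 8 down — contradiction. So (2,2) = 7.
(2,1) = 16 − 10 = 6 completes the 16 across.
(3,1) = 8 − 6 = 2 completes the 8 down.
(3,2) = 11 − 2 = 9 completes the 11 across.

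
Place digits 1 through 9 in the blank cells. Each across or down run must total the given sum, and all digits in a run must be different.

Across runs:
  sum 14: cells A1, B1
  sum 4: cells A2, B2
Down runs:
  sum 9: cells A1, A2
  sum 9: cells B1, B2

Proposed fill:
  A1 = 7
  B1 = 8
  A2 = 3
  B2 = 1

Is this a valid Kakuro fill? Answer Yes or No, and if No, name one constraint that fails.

No — the across run A1–B1 sums to 15, not 14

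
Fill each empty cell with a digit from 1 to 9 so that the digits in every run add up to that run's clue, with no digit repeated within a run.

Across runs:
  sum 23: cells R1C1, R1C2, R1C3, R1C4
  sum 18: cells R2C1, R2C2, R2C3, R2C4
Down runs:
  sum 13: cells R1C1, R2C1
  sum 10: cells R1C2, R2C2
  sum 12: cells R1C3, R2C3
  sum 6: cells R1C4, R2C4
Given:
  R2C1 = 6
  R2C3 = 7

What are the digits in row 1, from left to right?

7 9 5 2

R1C1 = 13 − 6 = 7 completes the 13 down.
R1C3 = 12 − 7 = 5 completes the 12 down.
R1C4 = 2: the only remaining digit allowed by both the 23 across and the 6 down.
R2C4 = 6 − 2 = 4 completes the 6 down.
R1C2 = 23 − 14 = 9 completes the 23 across.
R2C2 = 18 − 17 = 1 completes the 18 across.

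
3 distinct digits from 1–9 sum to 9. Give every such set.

{1,2,6}; {1,3,5}; {2,3,4}

3 distinct digits from 1–9 sum between 6 and 24.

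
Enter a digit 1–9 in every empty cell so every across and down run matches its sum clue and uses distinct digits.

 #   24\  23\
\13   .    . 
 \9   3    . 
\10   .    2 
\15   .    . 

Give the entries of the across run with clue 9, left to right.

R2C2 = 9 − 3 = 6 completes the 9 across.
R3C1 = 10 − 2 = 8 completes the 10 across.
Nothing is forced directly, so branch on R1C2, whose candidates are 7 or 8. If R1C2 = 8: then R1C1 would have to be in {5} for the 13 across but in {4,6,7,9} for the 24 down — contradiction. So R1C2 = 7.
R1C1 = 13 − 7 = 6 completes the 13 across.
R4C1 = 24 − 17 = 7 completes the 24 down.
R4C2 = 15 − 7 = 8 completes the 15 across.

3, 6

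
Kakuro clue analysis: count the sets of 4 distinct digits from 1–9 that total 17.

9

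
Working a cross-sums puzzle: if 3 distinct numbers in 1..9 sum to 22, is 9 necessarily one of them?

Every partition of 22 into 3 distinct digits includes 9: {5,8,9}, {6,7,9}.

Yes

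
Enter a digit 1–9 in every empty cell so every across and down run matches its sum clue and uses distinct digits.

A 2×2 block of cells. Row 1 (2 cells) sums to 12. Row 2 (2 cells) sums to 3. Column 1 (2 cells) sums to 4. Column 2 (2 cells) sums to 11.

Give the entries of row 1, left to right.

3 9

3 in 2 cells must be {1,2}; 4 in 2 cells must be {1,3}.
The 12 across and the 4 down share only 3, so (1,1) = 3.
(1,2) = 12 − 3 = 9 completes the 12 across.
(2,1) = 4 − 3 = 1 completes the 4 down.
(2,2) = 3 − 1 = 2 completes the 3 across.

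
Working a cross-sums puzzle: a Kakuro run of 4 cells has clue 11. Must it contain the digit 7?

The only way to make 11 from 4 distinct digits is {1,2,3,5}, which does not contain 7.

No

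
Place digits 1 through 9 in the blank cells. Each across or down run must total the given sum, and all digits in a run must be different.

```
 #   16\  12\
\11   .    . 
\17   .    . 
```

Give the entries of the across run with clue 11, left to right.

7 4

17 in 2 cells must be {8,9}; 16 in 2 cells must be {7,9}.
The 17 across and the 16 down share only 9, so R2C1 = 9.
R2C2 = 17 − 9 = 8 completes the 17 across.
R1C1 = 16 − 9 = 7 completes the 16 down.
R1C2 = 11 − 7 = 4 completes the 11 across.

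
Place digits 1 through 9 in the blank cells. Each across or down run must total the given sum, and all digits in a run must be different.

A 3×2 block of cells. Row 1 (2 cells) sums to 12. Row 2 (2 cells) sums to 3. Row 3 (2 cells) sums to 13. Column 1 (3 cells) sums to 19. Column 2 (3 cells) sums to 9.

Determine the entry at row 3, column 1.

3 in 2 cells must be {1,2}.
The 3 across and the 19 down share only 2, so (2,1) = 2.
(2,2) = 3 − 2 = 1 completes the 3 across.
Nothing is forced directly, so branch on (1,1), whose candidates are 8 or 9. If (1,1) = 8: then (1,2) would have to be in {4} for the 12 across but in {2,3,5,6} for the 9 down — contradiction. So (1,1) = 9.
(1,2) = 12 − 9 = 3 completes the 12 across.
(3,1) = 19 − 11 = 8 completes the 19 down.
(3,2) = 13 − 8 = 5 completes the 13 across.

8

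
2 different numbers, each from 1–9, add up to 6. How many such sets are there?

2 distinct digits from 1–9 sum between 3 and 17.
Enumerating: {1,5}, {2,4}.

2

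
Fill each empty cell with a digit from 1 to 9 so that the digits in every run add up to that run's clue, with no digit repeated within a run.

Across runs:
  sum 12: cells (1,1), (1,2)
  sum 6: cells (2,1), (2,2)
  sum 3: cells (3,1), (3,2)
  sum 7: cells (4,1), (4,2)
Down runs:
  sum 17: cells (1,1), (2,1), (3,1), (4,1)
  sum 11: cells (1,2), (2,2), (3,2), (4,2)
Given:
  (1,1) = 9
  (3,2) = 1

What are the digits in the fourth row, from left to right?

3 in 2 cells must be {1,2}; 11 in 4 cells must be {1,2,3,5}.
(1,2) = 12 − 9 = 3 completes the 12 across.
(3,1) = 3 − 1 = 2 completes the 3 across.
No cell is forced outright now. (2,1) can only be 1 or 5 (the digits allowed by both its 6 across and its 17 down). If (2,1) = 5: then (2,2) would have to be in {1} for the 6 across but in {2,5} for the 11 down — contradiction. So (2,1) = 1.
(2,2) = 6 − 1 = 5 completes the 6 across.
(4,1) = 17 − 12 = 5 completes the 17 down.
(4,2) = 7 − 5 = 2 completes the 7 across.

5 2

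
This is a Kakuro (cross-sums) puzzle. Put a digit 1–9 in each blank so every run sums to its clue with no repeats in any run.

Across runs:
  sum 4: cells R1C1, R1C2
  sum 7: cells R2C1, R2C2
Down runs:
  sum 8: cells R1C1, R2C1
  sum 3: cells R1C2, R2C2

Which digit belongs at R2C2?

4 in 2 cells must be {1,3}; 3 in 2 cells must be {1,2}.
The 4 across and the 3 down share only 1, so R1C2 = 1.
R2C2 = 3 − 1 = 2 completes the 3 down.
R1C1 = 4 − 1 = 3 completes the 4 across.
R2C1 = 7 − 2 = 5 completes the 7 across.

2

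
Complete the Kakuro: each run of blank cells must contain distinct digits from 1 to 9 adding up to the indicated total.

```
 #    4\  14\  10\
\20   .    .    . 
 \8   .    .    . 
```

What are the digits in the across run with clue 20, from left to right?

4 in 2 cells must be {1,3}.
The 20 across and the 4 down share only 3, so R1C1 = 3.
R2C1 = 4 − 3 = 1 completes the 4 down.
Given what's placed, R2C2 must be 5 to fit the 8 across and 14 down.
R2C3 = 8 − 6 = 2 completes the 8 across.
R1C2 = 14 − 5 = 9 completes the 14 down.
R1C3 = 20 − 12 = 8 completes the 20 across.

3, 9, 8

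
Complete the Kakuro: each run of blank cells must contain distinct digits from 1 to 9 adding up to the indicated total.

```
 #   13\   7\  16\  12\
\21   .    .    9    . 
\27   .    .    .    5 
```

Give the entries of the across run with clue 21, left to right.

16 in 2 cells must be {7,9}.
R1C4 = 12 − 5 = 7 completes the 12 down.
R2C2 = 6: the only remaining digit allowed by both the 27 across and the 7 down.
R2C3 = 16 − 9 = 7 completes the 16 down.
Given what's placed, R1C1 must be 4 to fit the 21 across and 13 down.
R1C2 = 21 − 20 = 1 completes the 21 across.
R2C1 = 27 − 18 = 9 completes the 27 across.

4 1 9 7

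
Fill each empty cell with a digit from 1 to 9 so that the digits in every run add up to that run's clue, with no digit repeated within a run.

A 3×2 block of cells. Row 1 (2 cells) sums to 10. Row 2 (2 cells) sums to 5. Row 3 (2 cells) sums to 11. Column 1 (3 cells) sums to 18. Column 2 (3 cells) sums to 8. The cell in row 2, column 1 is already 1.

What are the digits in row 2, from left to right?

1 4

(2,2) = 5 − 1 = 4 completes the 5 across.
(3,2) = 3: the only remaining digit allowed by both the 11 across and the 8 down.
(1,2) = 8 − 7 = 1 completes the 8 down.
(3,1) = 11 − 3 = 8 completes the 11 across.
(1,1) = 10 − 1 = 9 completes the 10 across.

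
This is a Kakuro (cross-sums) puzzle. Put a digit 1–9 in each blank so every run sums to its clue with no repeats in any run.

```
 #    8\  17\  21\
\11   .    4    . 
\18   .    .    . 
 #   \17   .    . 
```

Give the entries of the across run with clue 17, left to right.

17 in 2 cells must be {8,9}.
Given what's placed, R3C2 must be 8 to fit the 17 across and 17 down.
R3C3 = 17 − 8 = 9 completes the 17 across.
R1C3 = 5: the only remaining digit allowed by both the 11 across and the 21 down.
R2C2 = 17 − 12 = 5 completes the 17 down.
R2C3 = 21 − 14 = 7 completes the 21 down.
R1C1 = 11 − 9 = 2 completes the 11 across.
R2C1 = 18 − 12 = 6 completes the 18 across.

8 9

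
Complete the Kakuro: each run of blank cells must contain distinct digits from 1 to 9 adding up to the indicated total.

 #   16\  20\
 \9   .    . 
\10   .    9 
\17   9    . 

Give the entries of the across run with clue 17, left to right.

17 in 2 cells must be {8,9}.
R2C1 = 10 − 9 = 1 completes the 10 across.
R3C2 = 17 − 9 = 8 completes the 17 across.
R1C1 = 16 − 10 = 6 completes the 16 down.
R1C2 = 9 − 6 = 3 completes the 9 across.

9 8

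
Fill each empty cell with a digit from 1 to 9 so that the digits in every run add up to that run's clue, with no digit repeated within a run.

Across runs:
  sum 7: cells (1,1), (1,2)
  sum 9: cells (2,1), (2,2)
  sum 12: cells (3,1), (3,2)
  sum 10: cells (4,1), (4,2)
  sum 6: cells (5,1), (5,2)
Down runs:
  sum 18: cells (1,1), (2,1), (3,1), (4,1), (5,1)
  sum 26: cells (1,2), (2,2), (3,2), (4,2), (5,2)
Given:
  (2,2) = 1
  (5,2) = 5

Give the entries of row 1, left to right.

(2,1) = 9 − 1 = 8 completes the 9 across.
(5,1) = 6 − 5 = 1 completes the 6 across.
Nothing is forced directly, so branch on (1,2), whose candidates are 3 or 4. If (1,2) = 4: that forces (1,1) = 3, (3,1) = 4, after which (3,2) would have to be in {8} for the 12 across but in {7,9} for the 26 down — contradiction. So (1,2) = 3.
(1,1) = 7 − 3 = 4 completes the 7 across.
Given what's placed, (3,1) must be 3 to fit the 12 across and 18 down.
(3,2) = 12 − 3 = 9 completes the 12 across.
(4,1) = 18 − 16 = 2 completes the 18 down.
(4,2) = 10 − 2 = 8 completes the 10 across.

4, 3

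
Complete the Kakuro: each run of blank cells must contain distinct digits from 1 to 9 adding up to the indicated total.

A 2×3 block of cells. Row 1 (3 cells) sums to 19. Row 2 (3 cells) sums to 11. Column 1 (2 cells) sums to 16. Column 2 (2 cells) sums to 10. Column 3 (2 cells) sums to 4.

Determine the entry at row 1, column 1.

16 in 2 cells must be {7,9}; 4 in 2 cells must be {1,3}.
The 19 across and the 4 down share only 3, so (1,3) = 3.
The 11 across and the 16 down share only 7, so (2,1) = 7.
(2,3) = 4 − 3 = 1 completes the 4 down.
(1,1) = 16 − 7 = 9 completes the 16 down.
(1,2) = 19 − 12 = 7 completes the 19 across.
(2,2) = 11 − 8 = 3 completes the 11 across.

9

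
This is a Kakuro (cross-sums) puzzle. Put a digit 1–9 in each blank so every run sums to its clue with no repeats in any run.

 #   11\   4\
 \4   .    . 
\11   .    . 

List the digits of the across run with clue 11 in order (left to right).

8, 3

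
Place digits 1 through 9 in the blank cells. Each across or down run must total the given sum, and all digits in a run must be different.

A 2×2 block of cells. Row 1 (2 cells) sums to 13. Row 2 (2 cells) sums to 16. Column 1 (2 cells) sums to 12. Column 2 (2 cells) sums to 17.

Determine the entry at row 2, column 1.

16 in 2 cells must be {7,9}; 17 in 2 cells must be {8,9}.
The 16 across and the 17 down share only 9, so (2,2) = 9.
(1,2) = 17 − 9 = 8 completes the 17 down.
(2,1) = 16 − 9 = 7 completes the 16 across.
(1,1) = 13 − 8 = 5 completes the 13 across.

7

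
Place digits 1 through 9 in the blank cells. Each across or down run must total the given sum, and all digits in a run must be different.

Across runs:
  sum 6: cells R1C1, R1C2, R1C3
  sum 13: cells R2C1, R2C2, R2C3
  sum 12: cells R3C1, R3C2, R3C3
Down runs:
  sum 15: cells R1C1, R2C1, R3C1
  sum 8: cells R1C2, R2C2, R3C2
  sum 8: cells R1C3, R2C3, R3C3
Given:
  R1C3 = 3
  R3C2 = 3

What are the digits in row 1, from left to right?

2 1 3

6 in 3 cells must be {1,2,3}.
R1C2 = 1: the only remaining digit allowed by both the 6 across and the 8 down.
R2C2 = 8 − 4 = 4 completes the 8 down.
Given what's placed, R2C3 must be 1 to fit the 13 across and 8 down.
R3C3 = 8 − 4 = 4 completes the 8 down.
R1C1 = 6 − 4 = 2 completes the 6 across.
R2C1 = 13 − 5 = 8 completes the 13 across.
R3C1 = 12 − 7 = 5 completes the 12 across.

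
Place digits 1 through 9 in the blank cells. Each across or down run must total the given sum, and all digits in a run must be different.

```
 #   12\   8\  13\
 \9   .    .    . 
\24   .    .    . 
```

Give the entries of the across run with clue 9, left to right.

3 1 5

24 in 3 cells must be {7,8,9}.
The 24 across and the 8 down share only 7, so R2C2 = 7.
R1C2 = 8 − 7 = 1 completes the 8 down.
Nothing is forced directly, so branch on R1C1, whose candidates are 3 or 5. If R1C1 = 5: then R1C3 would have to be in {3} for the 9 across but in {4,5,6,7,8,9} for the 13 down — contradiction. So R1C1 = 3.
R1C3 = 9 − 4 = 5 completes the 9 across.
R2C1 = 12 − 3 = 9 completes the 12 down.
R2C3 = 24 − 16 = 8 completes the 24 across.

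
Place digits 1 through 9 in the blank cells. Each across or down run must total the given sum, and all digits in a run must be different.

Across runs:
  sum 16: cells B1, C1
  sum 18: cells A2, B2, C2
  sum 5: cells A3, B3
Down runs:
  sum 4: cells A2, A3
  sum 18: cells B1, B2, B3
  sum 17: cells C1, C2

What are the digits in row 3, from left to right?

16 in 2 cells must be {7,9}; 4 in 2 cells must be {1,3}; 17 in 2 cells must be {8,9}.
The 16 across and the 17 down share only 9, so C1 = 9.
C2 = 17 − 9 = 8 completes the 17 down.
B1 = 16 − 9 = 7 completes the 16 across.
No cell is forced outright now. A2 can only be 1 or 3 (the digits allowed by both its 18 across and its 4 down). If A2 = 3: then B2 would have to be in {7} for the 18 across but in {2,3,5,6,8,9} for the 18 down — contradiction. So A2 = 1.
B2 = 18 − 9 = 9 completes the 18 across.
A3 = 4 − 1 = 3 completes the 4 down.
B3 = 5 − 3 = 2 completes the 5 across.

3 2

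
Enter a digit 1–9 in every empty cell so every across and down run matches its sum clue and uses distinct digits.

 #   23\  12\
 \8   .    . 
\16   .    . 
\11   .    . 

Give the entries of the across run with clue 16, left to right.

9, 7

16 in 2 cells must be {7,9}; 23 in 3 cells must be {6,8,9}.
The 8 across and the 23 down share only 6, so R1C1 = 6.
R1C2 = 8 − 6 = 2 completes the 8 across.
Given what's placed, R2C1 must be 9 to fit the 16 across and 23 down.
R2C2 = 16 − 9 = 7 completes the 16 across.
R3C1 = 23 − 15 = 8 completes the 23 down.
R3C2 = 11 − 8 = 3 completes the 11 across.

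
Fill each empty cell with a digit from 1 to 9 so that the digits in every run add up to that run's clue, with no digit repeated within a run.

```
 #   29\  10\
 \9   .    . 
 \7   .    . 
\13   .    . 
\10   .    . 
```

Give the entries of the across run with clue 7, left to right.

5 2

29 in 4 cells must be {5,7,8,9}; 10 in 4 cells must be {1,2,3,4}.
Only 5 fits R2C1 under both its across sum 7 and down sum 29.
R2C2 = 7 − 5 = 2 completes the 7 across.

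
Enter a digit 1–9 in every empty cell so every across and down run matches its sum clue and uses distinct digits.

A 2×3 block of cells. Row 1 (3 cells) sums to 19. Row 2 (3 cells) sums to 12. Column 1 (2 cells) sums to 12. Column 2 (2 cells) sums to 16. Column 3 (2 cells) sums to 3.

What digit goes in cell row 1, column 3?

2

16 in 2 cells must be {7,9}; 3 in 2 cells must be {1,2}.
The 19 across and the 3 down share only 2, so (1,3) = 2.
(2,3) = 3 − 2 = 1 completes the 3 down.
Given what's placed, (1,2) must be 9 to fit the 19 across and 16 down.
(2,2) = 16 − 9 = 7 completes the 16 down.
(1,1) = 19 − 11 = 8 completes the 19 across.
(2,1) = 12 − 8 = 4 completes the 12 across.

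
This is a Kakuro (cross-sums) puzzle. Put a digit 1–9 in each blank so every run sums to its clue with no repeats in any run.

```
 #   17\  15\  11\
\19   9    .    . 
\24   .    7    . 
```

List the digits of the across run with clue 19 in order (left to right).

9 8 2

24 in 3 cells must be {7,8,9}; 17 in 2 cells must be {8,9}.
R1C2 = 15 − 7 = 8 completes the 15 down.
R1C3 = 19 − 17 = 2 completes the 19 across.
R2C1 = 17 − 9 = 8 completes the 17 down.
R2C3 = 24 − 15 = 9 completes the 24 across.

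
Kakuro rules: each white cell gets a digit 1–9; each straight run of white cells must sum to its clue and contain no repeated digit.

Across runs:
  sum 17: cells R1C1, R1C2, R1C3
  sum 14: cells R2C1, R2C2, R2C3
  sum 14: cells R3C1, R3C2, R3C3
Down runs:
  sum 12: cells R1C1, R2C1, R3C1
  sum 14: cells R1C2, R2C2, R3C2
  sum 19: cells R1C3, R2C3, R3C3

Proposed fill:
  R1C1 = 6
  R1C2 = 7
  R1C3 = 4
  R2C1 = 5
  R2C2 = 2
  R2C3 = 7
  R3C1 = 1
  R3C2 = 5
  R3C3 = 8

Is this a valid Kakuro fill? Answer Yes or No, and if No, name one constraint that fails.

Yes

Across: 6+7+4=17; 5+2+7=14; 1+5+8=14. Down: 6+5+1=12; 7+2+5=14; 4+7+8=19. No digit repeats within any run.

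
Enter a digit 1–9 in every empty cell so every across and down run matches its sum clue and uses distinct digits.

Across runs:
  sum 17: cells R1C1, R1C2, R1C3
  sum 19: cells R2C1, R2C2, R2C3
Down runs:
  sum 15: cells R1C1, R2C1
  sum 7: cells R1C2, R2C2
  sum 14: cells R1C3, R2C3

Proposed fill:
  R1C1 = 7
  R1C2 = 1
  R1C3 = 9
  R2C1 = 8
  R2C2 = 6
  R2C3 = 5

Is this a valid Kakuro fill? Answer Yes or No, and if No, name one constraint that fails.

Yes

Across: 7+1+9=17; 8+6+5=19. Down: 7+8=15; 1+6=7; 9+5=14. No digit repeats within any run.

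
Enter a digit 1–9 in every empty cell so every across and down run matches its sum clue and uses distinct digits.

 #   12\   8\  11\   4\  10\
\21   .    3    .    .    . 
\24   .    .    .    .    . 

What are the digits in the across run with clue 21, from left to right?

4 3 5 1 8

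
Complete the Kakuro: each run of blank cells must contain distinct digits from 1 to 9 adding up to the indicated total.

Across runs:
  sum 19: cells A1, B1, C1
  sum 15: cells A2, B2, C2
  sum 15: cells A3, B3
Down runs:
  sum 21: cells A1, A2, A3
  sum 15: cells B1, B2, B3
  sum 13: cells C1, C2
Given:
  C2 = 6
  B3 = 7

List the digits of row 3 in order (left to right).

8 7

C1 = 13 − 6 = 7 completes the 13 down.
A3 = 15 − 7 = 8 completes the 15 across.
B1 = 3: the only remaining digit allowed by both the 19 across and the 15 down.
B2 = 15 − 10 = 5 completes the 15 down.
A1 = 19 − 10 = 9 completes the 19 across.
A2 = 15 − 11 = 4 completes the 15 across.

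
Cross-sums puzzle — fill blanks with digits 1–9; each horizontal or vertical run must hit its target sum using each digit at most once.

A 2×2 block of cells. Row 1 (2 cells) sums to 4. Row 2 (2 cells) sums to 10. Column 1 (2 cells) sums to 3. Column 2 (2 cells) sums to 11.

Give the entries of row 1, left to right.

1, 3

4 in 2 cells must be {1,3}; 3 in 2 cells must be {1,2}.
The 4 across and the 3 down share only 1, so (1,1) = 1.
(1,2) = 4 − 1 = 3 completes the 4 across.
(2,1) = 3 − 1 = 2 completes the 3 down.
(2,2) = 10 − 2 = 8 completes the 10 across.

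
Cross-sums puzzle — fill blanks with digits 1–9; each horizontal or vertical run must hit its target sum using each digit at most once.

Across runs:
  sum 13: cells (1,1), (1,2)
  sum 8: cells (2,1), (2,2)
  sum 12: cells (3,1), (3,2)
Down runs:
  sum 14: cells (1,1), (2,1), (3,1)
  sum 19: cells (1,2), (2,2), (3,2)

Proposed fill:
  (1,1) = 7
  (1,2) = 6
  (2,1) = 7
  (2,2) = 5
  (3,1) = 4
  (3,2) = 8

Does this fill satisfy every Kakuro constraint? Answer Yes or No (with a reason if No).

No — the down run (1,1)–(3,1) sums to 18, not 14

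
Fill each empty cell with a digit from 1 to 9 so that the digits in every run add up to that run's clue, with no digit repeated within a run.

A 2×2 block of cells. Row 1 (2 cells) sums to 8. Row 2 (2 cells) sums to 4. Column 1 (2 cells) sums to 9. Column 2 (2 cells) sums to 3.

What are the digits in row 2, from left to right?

4 in 2 cells must be {1,3}; 3 in 2 cells must be {1,2}.
The 4 across and the 3 down share only 1, so (2,2) = 1.
(1,2) = 3 − 1 = 2 completes the 3 down.
(2,1) = 4 − 1 = 3 completes the 4 across.
(1,1) = 8 − 2 = 6 completes the 8 across.

3 1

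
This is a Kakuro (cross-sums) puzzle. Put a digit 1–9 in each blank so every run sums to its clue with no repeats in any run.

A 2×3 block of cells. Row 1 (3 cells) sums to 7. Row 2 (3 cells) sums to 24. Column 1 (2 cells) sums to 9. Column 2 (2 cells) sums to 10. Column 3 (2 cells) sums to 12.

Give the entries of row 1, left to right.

2, 1, 4

7 in 3 cells must be {1,2,4}; 24 in 3 cells must be {7,8,9}.
The 7 across and the 12 down share only 4, so (1,3) = 4.
(2,3) = 12 − 4 = 8 completes the 12 down.
Given what's placed, (2,1) must be 7 to fit the 24 across and 9 down.
(2,2) = 24 − 15 = 9 completes the 24 across.
(1,1) = 9 − 7 = 2 completes the 9 down.
(1,2) = 7 − 6 = 1 completes the 7 across.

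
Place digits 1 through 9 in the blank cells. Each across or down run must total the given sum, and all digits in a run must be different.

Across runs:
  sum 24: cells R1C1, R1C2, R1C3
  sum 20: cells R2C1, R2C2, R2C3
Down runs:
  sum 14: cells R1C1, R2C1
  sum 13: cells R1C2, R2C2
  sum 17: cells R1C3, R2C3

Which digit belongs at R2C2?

6

24 in 3 cells must be {7,8,9}; 17 in 2 cells must be {8,9}.
Nothing is forced directly, so branch on R1C1, whose candidates are 8 or 9. If R1C1 = 8: that forces R1C3 = 9, R2C1 = 6, after which R2C3 would have to be in {5,9} for the 20 across but in {8} for the 17 down — contradiction. So R1C1 = 9.
Given what's placed, R1C3 must be 8 to fit the 24 across and 17 down.
R2C1 = 14 − 9 = 5 completes the 14 down.
R2C3 = 17 − 8 = 9 completes the 17 down.
R1C2 = 24 − 17 = 7 completes the 24 across.
R2C2 = 20 − 14 = 6 completes the 20 across.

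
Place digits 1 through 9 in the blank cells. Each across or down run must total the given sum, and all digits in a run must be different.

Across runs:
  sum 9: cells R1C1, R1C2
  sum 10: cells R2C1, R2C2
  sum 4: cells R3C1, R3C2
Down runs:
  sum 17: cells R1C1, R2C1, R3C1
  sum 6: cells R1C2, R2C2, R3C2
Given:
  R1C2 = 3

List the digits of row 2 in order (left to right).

8 2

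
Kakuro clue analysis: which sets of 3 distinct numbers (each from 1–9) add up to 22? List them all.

{5,8,9}; {6,7,9}

3 distinct digits from 1–9 sum between 6 and 24.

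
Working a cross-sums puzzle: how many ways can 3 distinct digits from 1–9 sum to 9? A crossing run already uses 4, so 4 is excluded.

2

3 distinct digits from 1–9 sum between 6 and 24.
Dropping sets that contain 4.
Enumerating: {1,2,6}, {1,3,5}.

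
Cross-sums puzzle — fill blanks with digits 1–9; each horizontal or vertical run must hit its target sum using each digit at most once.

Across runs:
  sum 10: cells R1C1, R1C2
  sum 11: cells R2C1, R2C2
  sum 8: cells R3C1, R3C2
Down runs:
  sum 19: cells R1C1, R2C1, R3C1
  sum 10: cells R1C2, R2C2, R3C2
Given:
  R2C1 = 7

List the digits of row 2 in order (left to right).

7 4

R2C2 = 11 − 7 = 4 completes the 11 across.
Given what's placed, R3C1 must be 3 to fit the 8 across and 19 down.
R3C2 = 8 − 3 = 5 completes the 8 across.
R1C1 = 19 − 10 = 9 completes the 19 down.
R1C2 = 10 − 9 = 1 completes the 10 across.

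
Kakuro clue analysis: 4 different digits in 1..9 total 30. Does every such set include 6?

The only way to make 30 from 4 distinct digits is {6,7,8,9}, which contains 6.

Yes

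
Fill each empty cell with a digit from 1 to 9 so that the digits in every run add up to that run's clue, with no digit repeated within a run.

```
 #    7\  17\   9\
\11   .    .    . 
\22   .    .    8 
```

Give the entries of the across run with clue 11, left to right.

17 in 2 cells must be {8,9}.
R1C2 = 8: only digit in both the 11-across and 17-down candidate sets.
R1C3 = 9 − 8 = 1 completes the 9 down.
Given what's placed, R2C1 must be 5 to fit the 22 across and 7 down.
R2C2 = 22 − 13 = 9 completes the 22 across.
R1C1 = 11 − 9 = 2 completes the 11 across.

2 8 1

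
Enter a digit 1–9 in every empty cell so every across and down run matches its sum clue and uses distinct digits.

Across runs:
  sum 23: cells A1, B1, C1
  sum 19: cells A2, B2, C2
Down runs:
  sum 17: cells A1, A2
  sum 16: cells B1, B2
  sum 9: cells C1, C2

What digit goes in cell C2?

3

23 in 3 cells must be {6,8,9}; 17 in 2 cells must be {8,9}; 16 in 2 cells must be {7,9}.
The 23 across and the 16 down share only 9, so B1 = 9.
B2 = 16 − 9 = 7 completes the 16 down.
Given what's placed, A1 must be 8 to fit the 23 across and 17 down.
C1 = 23 − 17 = 6 completes the 23 across.
A2 = 17 − 8 = 9 completes the 17 down.
C2 = 19 − 16 = 3 completes the 19 across.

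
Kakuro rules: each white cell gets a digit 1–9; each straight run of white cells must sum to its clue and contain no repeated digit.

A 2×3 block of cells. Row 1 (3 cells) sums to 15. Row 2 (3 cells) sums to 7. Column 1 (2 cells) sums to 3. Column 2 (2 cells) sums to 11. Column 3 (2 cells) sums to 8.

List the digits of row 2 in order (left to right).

1 4 2

7 in 3 cells must be {1,2,4}; 3 in 2 cells must be {1,2}.
Nothing is forced directly, so branch on (2,2), whose candidates are 2 or 4. If (2,2) = 2: that forces (1,2) = 9, (2,1) = 1, after which (2,3) would have to be in {4} for the 7 across but in {1,2,3,5,6,7} for the 8 down — contradiction. So (2,2) = 4.
(1,2) = 11 − 4 = 7 completes the 11 down.
Given what's placed, (1,1) must be 2 to fit the 15 across and 3 down.
(1,3) = 15 − 9 = 6 completes the 15 across.
(2,1) = 3 − 2 = 1 completes the 3 down.
(2,3) = 7 − 5 = 2 completes the 7 across.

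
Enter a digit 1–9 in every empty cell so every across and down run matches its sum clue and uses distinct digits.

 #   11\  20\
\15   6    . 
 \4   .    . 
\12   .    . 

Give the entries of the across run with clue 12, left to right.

4 8

4 in 2 cells must be {1,3}.
R1C2 = 15 − 6 = 9 completes the 15 across.
R2C2 = 3: the only remaining digit allowed by both the 4 across and the 20 down.
R3C2 = 20 − 12 = 8 completes the 20 down.
R2C1 = 4 − 3 = 1 completes the 4 across.
R3C1 = 12 − 8 = 4 completes the 12 across.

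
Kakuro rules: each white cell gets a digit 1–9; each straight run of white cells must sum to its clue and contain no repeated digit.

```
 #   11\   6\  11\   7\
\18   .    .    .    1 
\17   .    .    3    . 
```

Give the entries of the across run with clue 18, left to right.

R1C3 = 11 − 3 = 8 completes the 11 down.
R2C4 = 7 − 1 = 6 completes the 7 down.
Given what's placed, R2C1 must be 7 to fit the 17 across and 11 down.
R2C2 = 17 − 16 = 1 completes the 17 across.
R1C1 = 11 − 7 = 4 completes the 11 down.
R1C2 = 18 − 13 = 5 completes the 18 across.

4 5 8 1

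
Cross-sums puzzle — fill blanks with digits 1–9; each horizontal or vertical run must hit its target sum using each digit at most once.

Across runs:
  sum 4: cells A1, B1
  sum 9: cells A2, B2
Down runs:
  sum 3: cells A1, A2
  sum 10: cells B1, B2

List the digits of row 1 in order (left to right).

4 in 2 cells must be {1,3}; 3 in 2 cells must be {1,2}.
The 4 across and the 3 down share only 1, so A1 = 1.
B1 = 4 − 1 = 3 completes the 4 across.
A2 = 3 − 1 = 2 completes the 3 down.
B2 = 9 − 2 = 7 completes the 9 across.

1, 3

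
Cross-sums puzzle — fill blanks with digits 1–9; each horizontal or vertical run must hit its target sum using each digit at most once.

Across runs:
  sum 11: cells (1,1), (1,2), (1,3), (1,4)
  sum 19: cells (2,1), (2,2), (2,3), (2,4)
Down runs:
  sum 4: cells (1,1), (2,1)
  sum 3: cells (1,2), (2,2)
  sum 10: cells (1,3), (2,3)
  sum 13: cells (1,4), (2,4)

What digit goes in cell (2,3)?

11 in 4 cells must be {1,2,3,5}; 4 in 2 cells must be {1,3}; 3 in 2 cells must be {1,2}.
Only 5 fits (1,4) under both its across sum 11 and down sum 13.
(2,4) = 13 − 5 = 8 completes the 13 down.
Nothing is forced directly, so branch on (1,1), whose candidates are 1 or 3. If (1,1) = 3: that forces (2,1) = 1, after which (2,2) would have to be in {3,4,6,7} for the 19 across but in {1,2} for the 3 down — contradiction. So (1,1) = 1.
(1,2) = 2: the only remaining digit allowed by both the 11 across and the 3 down.
(1,3) = 11 − 8 = 3 completes the 11 across.
(2,1) = 4 − 1 = 3 completes the 4 down.
(2,2) = 3 − 2 = 1 completes the 3 down.
(2,3) = 19 − 12 = 7 completes the 19 across.

7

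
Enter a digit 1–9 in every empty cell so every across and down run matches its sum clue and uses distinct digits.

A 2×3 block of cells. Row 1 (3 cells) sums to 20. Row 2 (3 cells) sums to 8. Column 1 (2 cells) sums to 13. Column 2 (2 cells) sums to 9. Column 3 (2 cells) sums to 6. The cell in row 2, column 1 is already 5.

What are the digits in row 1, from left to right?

8, 7, 5

(1,1) = 13 − 5 = 8 completes the 13 down.
Given what's placed, (1,3) must be 5 to fit the 20 across and 6 down.
(2,3) = 6 − 5 = 1 completes the 6 down.
(1,2) = 20 − 13 = 7 completes the 20 across.
(2,2) = 8 − 6 = 2 completes the 8 across.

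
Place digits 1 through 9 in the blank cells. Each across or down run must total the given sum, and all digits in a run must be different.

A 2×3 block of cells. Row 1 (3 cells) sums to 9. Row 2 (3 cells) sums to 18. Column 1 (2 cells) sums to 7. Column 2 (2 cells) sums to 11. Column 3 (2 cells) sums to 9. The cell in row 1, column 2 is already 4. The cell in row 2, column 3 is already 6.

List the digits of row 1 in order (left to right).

2, 4, 3

(1,3) = 9 − 6 = 3 completes the 9 down.
(2,2) = 11 − 4 = 7 completes the 11 down.
(1,1) = 9 − 7 = 2 completes the 9 across.
(2,1) = 18 − 13 = 5 completes the 18 across.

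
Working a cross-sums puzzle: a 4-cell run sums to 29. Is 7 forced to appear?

The only way to make 29 from 4 distinct digits is {5,7,8,9}, which contains 7.

Yes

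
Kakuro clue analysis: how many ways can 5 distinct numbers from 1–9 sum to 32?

3

5 distinct digits from 1–9 sum between 15 and 35.
Enumerating: {2,6,7,8,9}, {3,5,7,8,9}, {4,5,6,8,9}.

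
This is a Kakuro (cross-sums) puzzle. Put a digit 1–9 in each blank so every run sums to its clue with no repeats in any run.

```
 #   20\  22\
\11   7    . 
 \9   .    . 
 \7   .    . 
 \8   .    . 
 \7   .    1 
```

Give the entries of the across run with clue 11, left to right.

7 4

R1C2 = 11 − 7 = 4 completes the 11 across.
R5C1 = 7 − 1 = 6 completes the 7 across.
Nothing is forced directly, so branch on R4C1, whose candidates are 1 or 2. If R4C1 = 1: that forces R4C2 = 7, R3C2 = 2, R2C2 = 8, after which R3C1 would have to be in {5} for the 7 across but in {2,4} for the 20 down — contradiction. So R4C1 = 2.
R4C2 = 8 − 2 = 6 completes the 8 across.
No cell is forced outright now. R2C1 can only be 1 or 4 (the digits allowed by both its 9 across and its 20 down). If R2C1 = 4: then R2C2 would have to be in {5} for the 9 across but in {2,3,8,9} for the 22 down — contradiction. So R2C1 = 1.
R2C2 = 9 − 1 = 8 completes the 9 across.
R3C1 = 20 − 16 = 4 completes the 20 down.
R3C2 = 7 − 4 = 3 completes the 7 across.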